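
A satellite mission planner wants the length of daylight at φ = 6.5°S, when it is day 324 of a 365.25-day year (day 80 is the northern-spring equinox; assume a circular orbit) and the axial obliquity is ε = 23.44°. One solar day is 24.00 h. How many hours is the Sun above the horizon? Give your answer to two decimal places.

12.32 h

Solar longitude: λ_s = 360° × (324 − 80)/365.25 = 240.493°.
sin δ = sin 23.44° × sin 240.493° = -0.34619, so δ = -20.255°.
cos H₀ = −tan φ · tan δ = −tan(-6.5°) × tan(-20.255°) = -0.0420, so H₀ = 1.6129 rad = 92.41°.
Daylight = 2H₀/(2π) × 24.00 h = (1.6129/π) × 24.00 = 12.32 h.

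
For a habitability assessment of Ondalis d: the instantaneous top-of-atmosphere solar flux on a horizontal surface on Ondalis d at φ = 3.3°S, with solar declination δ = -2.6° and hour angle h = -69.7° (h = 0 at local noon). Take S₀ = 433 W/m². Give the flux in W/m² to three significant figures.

cos θ_z = sin φ sin δ + cos φ cos δ cos h = 0.002611 + 0.346004 = 0.348615.
Flux = S₀ · cos θ_z = 433 × 0.348615 = 151.0 W/m².

151 W/m²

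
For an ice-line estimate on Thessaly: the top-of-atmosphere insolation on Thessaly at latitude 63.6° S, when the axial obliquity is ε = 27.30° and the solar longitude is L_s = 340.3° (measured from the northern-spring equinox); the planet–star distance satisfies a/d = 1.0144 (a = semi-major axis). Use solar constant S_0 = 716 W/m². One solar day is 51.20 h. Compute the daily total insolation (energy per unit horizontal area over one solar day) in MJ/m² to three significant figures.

29.3 MJ/m²

Solar declination: sin δ = sin ε · sin L_s = sin 27.30° × sin 340.3° = -0.15461, so δ = -8.894°.
cos h₀ = −tan(-63.6°) tan(-8.894°) = -0.3152, h₀ = 1.8915 rad.
Bracket: h₀ sin ϕ sin δ + cos ϕ cos δ sin h₀ = 1.8915×-0.89571×-0.15461 + 0.44464×0.98798×0.94901 = 0.261946 + 0.416896 = 0.678842.
Inverse-square distance factor (a/d)² = 1.0144² = 1.029007.
Q̄ = (S_0/π) × 1.029007 × [bracket] = (716/π) × 1.029007 × 0.678842 = 159.20 W/m².
Daily total = Q̄ × 51.20 h × 3600 s/h = 159.20 × 51.20 × 3600 / 10⁶ = 29.34 MJ/m².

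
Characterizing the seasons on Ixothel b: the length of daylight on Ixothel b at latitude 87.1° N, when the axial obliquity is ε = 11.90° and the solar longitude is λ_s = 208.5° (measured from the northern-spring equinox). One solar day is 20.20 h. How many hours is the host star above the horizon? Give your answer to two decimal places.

Solar declination: sin δ = sin ε · sin λ_s = sin 11.90° × sin 208.5° = -0.09839, so δ = -5.647°.
cos H₀ = −tan φ · tan δ = 1.9518 ≥ 1, so the host star never rises (polar night) and H₀ = 0.
Daylight = 2H₀/(2π) × 20.20 h = (0.0000/π) × 20.20 = 0.00 h.

0.00 h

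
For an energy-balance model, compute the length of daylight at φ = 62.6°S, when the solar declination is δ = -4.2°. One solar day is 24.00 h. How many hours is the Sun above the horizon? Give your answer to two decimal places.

13.09 h

cos H₀ = −tan φ · tan δ = −tan(-62.6°) × tan(-4.200°) = -0.1417, so H₀ = 1.7129 rad = 98.14°.
Daylight = 2H₀/(2π) × 24.00 h = (1.7129/π) × 24.00 = 13.09 h.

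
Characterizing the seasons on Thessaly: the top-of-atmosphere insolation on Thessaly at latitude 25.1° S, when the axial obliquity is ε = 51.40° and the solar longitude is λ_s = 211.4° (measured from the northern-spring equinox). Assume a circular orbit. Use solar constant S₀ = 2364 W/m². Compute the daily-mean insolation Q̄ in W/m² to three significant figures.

Q̄ ≈ 840 W/m²

Solar declination: sin δ = sin ε · sin λ_s = sin 51.40° × sin 211.4° = -0.40718, so δ = -24.028°.
cos H₀ = −tan(-25.1°) tan(-24.028°) = -0.2088, H₀ = 1.7812 rad.
Bracket: H₀ sin φ sin δ + cos φ cos δ sin H₀ = 1.7812×-0.42420×-0.40718 + 0.90557×0.91335×0.97795 = 0.307659 + 0.808865 = 1.116524.
Q̄ = (S₀/π) × [bracket] = (2364/π) × 1.116524 = 840.2 W/m².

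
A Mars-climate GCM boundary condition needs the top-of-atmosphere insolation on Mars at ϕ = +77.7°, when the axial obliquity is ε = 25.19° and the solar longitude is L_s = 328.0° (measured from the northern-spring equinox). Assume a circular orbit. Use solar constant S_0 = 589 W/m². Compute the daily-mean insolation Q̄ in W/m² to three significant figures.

Solar declination: sin δ = sin ε · sin L_s = sin 25.19° × sin 328.0° = -0.22554, so δ = -13.035°.
cos h₀ = −tan(+77.7°) tan(-13.035°) = 1.0618 ≥ 1 ⇒ polar night, h₀ = 0 and Q̄ = 0.

Q̄ ≈ 0.00 W/m²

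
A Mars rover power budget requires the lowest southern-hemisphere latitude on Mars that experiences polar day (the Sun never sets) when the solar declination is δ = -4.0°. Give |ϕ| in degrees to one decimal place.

Polar day requires cos h₀ = −tan ϕ tan δ ≤ −1, i.e. tan ϕ tan δ ≥ 1.
The boundary is |tan ϕ| · |tan δ| = 1, so |ϕ| = 90° − |δ| = 90° − 4.0° = 86.0° in the southern hemisphere.

|ϕ| = 86.0°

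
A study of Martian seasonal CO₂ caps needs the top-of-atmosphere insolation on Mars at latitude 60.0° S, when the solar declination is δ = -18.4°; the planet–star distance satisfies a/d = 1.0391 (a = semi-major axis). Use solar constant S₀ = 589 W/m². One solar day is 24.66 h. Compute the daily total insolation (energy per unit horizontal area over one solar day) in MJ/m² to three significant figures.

17.7 MJ/m²

cos H₀ = −tan(-60.0°) tan(-18.400°) = -0.5762, H₀ = 2.1848 rad.
Bracket: H₀ sin φ sin δ + cos φ cos δ sin H₀ = 2.1848×-0.86603×-0.31565 + 0.50000×0.94888×0.81733 = 0.597242 + 0.387774 = 0.985016.
Inverse-square distance factor (a/d)² = 1.0391² = 1.079729.
Q̄ = (S₀/π) × 1.079729 × [bracket] = (589/π) × 1.079729 × 0.985016 = 199.40 W/m².
Daily total = Q̄ × 24.66 h × 3600 s/h = 199.40 × 24.66 × 3600 / 10⁶ = 17.70 MJ/m².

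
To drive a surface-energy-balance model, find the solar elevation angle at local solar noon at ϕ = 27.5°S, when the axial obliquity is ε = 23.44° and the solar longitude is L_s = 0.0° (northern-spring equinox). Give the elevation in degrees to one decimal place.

Solar declination: sin δ = sin ε · sin L_s = sin 23.44° × sin 0.0° = 0.00000, so δ = +0.000°.
At local noon the hour angle is zero, so the zenith angle equals |ϕ − δ| = |-27.5° − (+0.000°)| = 27.500°.
Elevation = 90° − 27.500° = 62.5°.

62.5°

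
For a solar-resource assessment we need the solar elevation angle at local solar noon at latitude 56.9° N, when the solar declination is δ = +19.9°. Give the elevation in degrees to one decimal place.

53.0°

At local noon the hour angle is zero, so the zenith angle equals |ϕ − δ| = |+56.9° − (+19.900°)| = 37.000°.
Elevation = 90° − 37.000° = 53.0°.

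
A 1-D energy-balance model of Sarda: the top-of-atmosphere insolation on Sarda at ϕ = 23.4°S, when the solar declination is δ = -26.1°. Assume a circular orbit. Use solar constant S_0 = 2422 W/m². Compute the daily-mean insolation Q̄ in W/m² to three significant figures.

cos h₀ = −tan(-23.4°) tan(-26.100°) = -0.2120, h₀ = 1.7844 rad.
Bracket: h₀ sin ϕ sin δ + cos ϕ cos δ sin h₀ = 1.7844×-0.39715×-0.43994 + 0.91775×0.89803×0.97727 = 0.311774 + 0.805434 = 1.117208.
Q̄ = (S_0/π) × [bracket] = (2422/π) × 1.117208 = 861.3 W/m².

Q̄ ≈ 861 W/m²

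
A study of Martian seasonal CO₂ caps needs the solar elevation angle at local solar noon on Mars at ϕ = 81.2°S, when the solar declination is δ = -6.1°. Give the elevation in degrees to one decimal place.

14.9°

At local noon the hour angle is zero, so the zenith angle equals |ϕ − δ| = |-81.2° − (-6.100°)| = 75.100°.
Elevation = 90° − 75.100° = 14.9°.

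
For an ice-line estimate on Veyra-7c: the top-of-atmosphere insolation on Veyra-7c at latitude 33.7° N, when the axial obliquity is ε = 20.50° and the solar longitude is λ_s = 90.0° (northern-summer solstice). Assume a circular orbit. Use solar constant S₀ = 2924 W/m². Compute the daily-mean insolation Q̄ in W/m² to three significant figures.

Solar declination: sin δ = sin ε · sin λ_s = sin 20.50° × sin 90.0° = 0.35021, so δ = +20.500°.
cos H₀ = −tan(+33.7°) tan(+20.500°) = -0.2494, H₀ = 1.8228 rad.
Bracket: H₀ sin φ sin δ + cos φ cos δ sin H₀ = 1.8228×0.55484×0.35021 + 0.83195×0.93667×0.96841 = 0.354189 + 0.754646 = 1.108835.
Q̄ = (S₀/π) × [bracket] = (2924/π) × 1.108835 = 1032 W/m².

Q̄ ≈ 1.03e+03 W/m²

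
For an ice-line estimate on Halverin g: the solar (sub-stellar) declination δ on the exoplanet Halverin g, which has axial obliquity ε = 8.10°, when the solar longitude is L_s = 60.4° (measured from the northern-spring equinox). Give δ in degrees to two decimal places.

sin δ = sin ε · sin L_s = sin 8.10° × sin 60.4° = 0.122513.
δ = arcsin(0.122513) = +7.04°.

δ = +7.04°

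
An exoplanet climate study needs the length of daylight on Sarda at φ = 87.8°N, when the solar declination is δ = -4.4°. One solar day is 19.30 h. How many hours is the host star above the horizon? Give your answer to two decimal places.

0.00 h

cos H₀ = −tan φ · tan δ = 2.0030 ≥ 1, so the host star never rises (polar night) and H₀ = 0.
Daylight = 2H₀/(2π) × 19.30 h = (0.0000/π) × 19.30 = 0.00 h.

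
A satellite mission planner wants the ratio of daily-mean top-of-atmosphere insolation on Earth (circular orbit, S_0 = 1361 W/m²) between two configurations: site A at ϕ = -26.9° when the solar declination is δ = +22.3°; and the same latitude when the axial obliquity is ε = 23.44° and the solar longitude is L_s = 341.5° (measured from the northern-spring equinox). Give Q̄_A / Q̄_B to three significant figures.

Q̄_A / Q̄_B ≈ 0.587

— Configuration A (ϕ=-26.9°):
cos h₀ = −tan(-26.9°) tan(+22.300°) = 0.2081, h₀ = 1.3612 rad.
Bracket: h₀ sin ϕ sin δ + cos ϕ cos δ sin h₀ = 1.3612×-0.45243×0.37946 + 0.89180×0.92521×0.97811 = -0.233690 + 0.807041 = 0.573351.
Q̄ = (S_0/π) × [bracket] = (1361/π) × 0.573351 = 248.39 W/m².
— Configuration B (ϕ=-26.9°):
Solar declination: sin δ = sin ε · sin L_s = sin 23.44° × sin 341.5° = -0.12622, so δ = -7.251°.
cos h₀ = −tan(-26.9°) tan(-7.251°) = -0.0646, h₀ = 1.6354 rad.
Bracket: h₀ sin ϕ sin δ + cos ϕ cos δ sin h₀ = 1.6354×-0.45243×-0.12622 + 0.89180×0.99200×0.99791 = 0.093391 + 0.882817 = 0.976208.
Q̄ = (S_0/π) × [bracket] = (1361/π) × 0.976208 = 422.91 W/m².
Ratio Q̄_A / Q̄_B = 248.39 / 422.91 = 0.5873.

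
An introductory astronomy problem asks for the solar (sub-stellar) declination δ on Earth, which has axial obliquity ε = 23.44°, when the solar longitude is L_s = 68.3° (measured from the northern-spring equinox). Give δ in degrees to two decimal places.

sin δ = sin ε · sin L_s = sin 23.44° × sin 68.3° = 0.369598.
δ = arcsin(0.369598) = +21.69°.

δ = +21.69°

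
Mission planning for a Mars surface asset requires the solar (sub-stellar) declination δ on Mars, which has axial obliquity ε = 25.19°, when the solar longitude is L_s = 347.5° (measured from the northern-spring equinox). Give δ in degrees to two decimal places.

sin δ = sin ε · sin L_s = sin 25.19° × sin 347.5° = -0.092121.
δ = arcsin(-0.092121) = -5.29°.

δ = -5.29°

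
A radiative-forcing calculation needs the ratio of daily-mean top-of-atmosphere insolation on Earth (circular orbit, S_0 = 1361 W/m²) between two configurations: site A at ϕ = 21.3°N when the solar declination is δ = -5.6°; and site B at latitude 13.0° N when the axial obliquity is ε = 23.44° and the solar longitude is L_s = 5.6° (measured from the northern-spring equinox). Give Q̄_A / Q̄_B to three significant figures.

— Configuration A (ϕ=+21.3°):
cos h₀ = −tan(+21.3°) tan(-5.600°) = 0.0382, h₀ = 1.5326 rad.
Bracket: h₀ sin ϕ sin δ + cos ϕ cos δ sin h₀ = 1.5326×0.36325×-0.09758 + 0.93169×0.99523×0.99927 = -0.054324 + 0.926569 = 0.872245.
Q̄ = (S_0/π) × [bracket] = (1361/π) × 0.872245 = 377.87 W/m².
— Configuration B (ϕ=+13.0°):
Solar declination: sin δ = sin ε · sin L_s = sin 23.44° × sin 5.6° = 0.03882, so δ = +2.225°.
cos h₀ = −tan(+13.0°) tan(+2.225°) = -0.0090, h₀ = 1.5798 rad.
Bracket: h₀ sin ϕ sin δ + cos ϕ cos δ sin h₀ = 1.5798×0.22495×0.03882 + 0.97437×0.99925×0.99996 = 0.013796 + 0.973600 = 0.987396.
Q̄ = (S_0/π) × [bracket] = (1361/π) × 0.987396 = 427.76 W/m².
Ratio Q̄_A / Q̄_B = 377.87 / 427.76 = 0.8834.

Q̄_A / Q̄_B ≈ 0.883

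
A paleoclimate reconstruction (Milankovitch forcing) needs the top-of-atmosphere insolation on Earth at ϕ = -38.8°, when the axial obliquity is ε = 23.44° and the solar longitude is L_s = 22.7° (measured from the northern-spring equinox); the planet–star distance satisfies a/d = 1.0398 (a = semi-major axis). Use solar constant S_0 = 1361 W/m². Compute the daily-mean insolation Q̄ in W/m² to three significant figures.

Solar declination: sin δ = sin ε · sin L_s = sin 23.44° × sin 22.7° = 0.15351, so δ = +8.830°.
cos h₀ = −tan(-38.8°) tan(+8.830°) = 0.1249, h₀ = 1.4456 rad.
Bracket: h₀ sin ϕ sin δ + cos ϕ cos δ sin h₀ = 1.4456×-0.62660×0.15351 + 0.77934×0.98815×0.99217 = -0.139051 + 0.764075 = 0.625024.
Inverse-square distance factor (a/d)² = 1.0398² = 1.081184.
Q̄ = (S_0/π) × 1.081184 × [bracket] = (1361/π) × 1.081184 × 0.625024 = 292.8 W/m².

Q̄ ≈ 293 W/m²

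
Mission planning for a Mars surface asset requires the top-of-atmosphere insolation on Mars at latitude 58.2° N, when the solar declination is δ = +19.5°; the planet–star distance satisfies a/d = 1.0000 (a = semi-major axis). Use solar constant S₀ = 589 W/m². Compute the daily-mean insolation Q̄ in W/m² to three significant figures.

cos H₀ = −tan(+58.2°) tan(+19.500°) = -0.5711, H₀ = 2.1787 rad.
Bracket: H₀ sin φ sin δ + cos φ cos δ sin H₀ = 2.1787×0.84989×0.33381 + 0.52696×0.94264×0.82086 = 0.618101 + 0.407749 = 1.025850.
Inverse-square distance factor (a/d)² = 1.0000² = 1.000000.
Q̄ = (S₀/π) × [bracket] = (589/π) × 1.025850 = 192.3 W/m².

Q̄ ≈ 192 W/m²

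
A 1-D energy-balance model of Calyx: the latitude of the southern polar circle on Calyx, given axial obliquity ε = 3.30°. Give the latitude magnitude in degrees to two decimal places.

86.70°

The polar circle is the lowest latitude that experiences at least one full rotation of continuous darkness at the northern-summer solstice; it lies at |φ| = 90° − ε = 90° − 3.30° = 86.70°.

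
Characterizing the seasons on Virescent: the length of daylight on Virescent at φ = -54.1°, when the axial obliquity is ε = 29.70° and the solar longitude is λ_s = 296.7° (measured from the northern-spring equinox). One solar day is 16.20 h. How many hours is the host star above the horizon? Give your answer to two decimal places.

Solar declination: sin δ = sin ε · sin λ_s = sin 29.70° × sin 296.7° = -0.44263, so δ = -26.272°.
cos H₀ = −tan φ · tan δ = −tan(-54.1°) × tan(-26.272°) = -0.6819, so H₀ = 2.3212 rad = 132.99°.
Daylight = 2H₀/(2π) × 16.20 h = (2.3212/π) × 16.20 = 11.97 h.

11.97 h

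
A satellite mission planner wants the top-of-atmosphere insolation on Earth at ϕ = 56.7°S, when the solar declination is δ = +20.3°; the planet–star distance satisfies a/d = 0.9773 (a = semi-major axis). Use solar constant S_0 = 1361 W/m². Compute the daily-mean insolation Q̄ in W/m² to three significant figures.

cos h₀ = −tan(-56.7°) tan(+20.300°) = 0.5631, h₀ = 0.9726 rad.
Bracket: h₀ sin ϕ sin δ + cos ϕ cos δ sin h₀ = 0.9726×-0.83581×0.34694 + 0.54902×0.93789×0.82636 = -0.282031 + 0.425510 = 0.143479.
Inverse-square distance factor (a/d)² = 0.9773² = 0.955115.
Q̄ = (S_0/π) × 0.955115 × [bracket] = (1361/π) × 0.955115 × 0.143479 = 59.37 W/m².

Q̄ ≈ 59.4 W/m²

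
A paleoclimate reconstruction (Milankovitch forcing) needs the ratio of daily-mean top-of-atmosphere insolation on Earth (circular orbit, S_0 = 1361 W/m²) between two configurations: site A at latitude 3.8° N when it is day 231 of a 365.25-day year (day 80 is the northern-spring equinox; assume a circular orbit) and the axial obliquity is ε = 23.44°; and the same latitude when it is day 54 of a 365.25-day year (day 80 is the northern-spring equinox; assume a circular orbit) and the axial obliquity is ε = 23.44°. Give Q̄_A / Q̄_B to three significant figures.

Q̄_A / Q̄_B ≈ 1.03

— Configuration A (ϕ=+3.8°):
Solar longitude: L_s = 360° × (231 − 80)/365.25 = 148.830°.
sin δ = sin 23.44° × sin 148.830° = 0.20589, so δ = +11.882°.
cos h₀ = −tan(+3.8°) tan(+11.882°) = -0.0140, h₀ = 1.5848 rad.
Bracket: h₀ sin ϕ sin δ + cos ϕ cos δ sin h₀ = 1.5848×0.06627×0.20589 + 0.99780×0.97858×0.99990 = 0.021624 + 0.976329 = 0.997953.
Q̄ = (S_0/π) × [bracket] = (1361/π) × 0.997953 = 432.33 W/m².
— Configuration B (ϕ=+3.8°):
Solar longitude: L_s = 360° × (54 − 80)/365.25 = -25.626°, i.e. -25.626° + 360° = 334.374°.
sin δ = sin 23.44° × sin 334.374° = -0.17204, so δ = -9.907°.
cos h₀ = −tan(+3.8°) tan(-9.907°) = 0.0116, h₀ = 1.5592 rad.
Bracket: h₀ sin ϕ sin δ + cos ϕ cos δ sin h₀ = 1.5592×0.06627×-0.17204 + 0.99780×0.98509×0.99993 = -0.017777 + 0.982854 = 0.965077.
Q̄ = (S_0/π) × [bracket] = (1361/π) × 0.965077 = 418.09 W/m².
Ratio Q̄_A / Q̄_B = 432.33 / 418.09 = 1.034.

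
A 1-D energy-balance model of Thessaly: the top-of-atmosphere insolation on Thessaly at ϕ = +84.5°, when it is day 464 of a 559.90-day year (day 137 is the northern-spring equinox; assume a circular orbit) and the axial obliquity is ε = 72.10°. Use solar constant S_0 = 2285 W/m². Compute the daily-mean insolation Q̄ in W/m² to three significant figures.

Q̄ ≈ 0.00 W/m²

Solar longitude: L_s = 360° × (464 − 137)/559.90 = 210.252°.
sin δ = sin 72.10° × sin 210.252° = -0.47941, so δ = -28.647°.
cos h₀ = −tan(+84.5°) tan(-28.647°) = 5.6734 ≥ 1 ⇒ polar night, h₀ = 0 and Q̄ = 0.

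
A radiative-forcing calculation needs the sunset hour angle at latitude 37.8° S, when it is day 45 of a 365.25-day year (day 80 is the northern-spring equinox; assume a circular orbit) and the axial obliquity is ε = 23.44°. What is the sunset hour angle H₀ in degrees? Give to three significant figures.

Solar longitude: λ_s = 360° × (45 − 80)/365.25 = -34.497°, i.e. -34.497° + 360° = 325.503°.
sin δ = sin 23.44° × sin 325.503° = -0.22529, so δ = -13.020°.
cos H₀ = −tan φ · tan δ = −tan(-37.8°) × tan(-13.020°) = -0.1794, so H₀ = 1.7511 rad = 100.33°.

H₀ = 100°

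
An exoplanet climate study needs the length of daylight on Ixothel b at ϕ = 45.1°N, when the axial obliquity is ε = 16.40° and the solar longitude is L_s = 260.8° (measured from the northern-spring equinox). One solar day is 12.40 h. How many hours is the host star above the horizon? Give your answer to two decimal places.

Solar declination: sin δ = sin ε · sin L_s = sin 16.40° × sin 260.8° = -0.27871, so δ = -16.183°.
cos h₀ = −tan ϕ · tan δ = −tan(+45.1°) × tan(-16.183°) = 0.2912, so h₀ = 1.2753 rad = 73.07°.
Daylight = 2h₀/(2π) × 12.40 h = (1.2753/π) × 12.40 = 5.03 h.

5.03 h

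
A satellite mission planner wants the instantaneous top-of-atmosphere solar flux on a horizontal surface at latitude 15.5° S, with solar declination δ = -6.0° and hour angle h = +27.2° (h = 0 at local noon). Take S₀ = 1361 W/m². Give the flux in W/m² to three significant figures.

cos θ_z = sin φ sin δ + cos φ cos δ cos h = 0.027934 + 0.852374 = 0.880308.
Flux = S₀ · cos θ_z = 1361 × 0.880308 = 1198 W/m².

1.20e+03 W/m²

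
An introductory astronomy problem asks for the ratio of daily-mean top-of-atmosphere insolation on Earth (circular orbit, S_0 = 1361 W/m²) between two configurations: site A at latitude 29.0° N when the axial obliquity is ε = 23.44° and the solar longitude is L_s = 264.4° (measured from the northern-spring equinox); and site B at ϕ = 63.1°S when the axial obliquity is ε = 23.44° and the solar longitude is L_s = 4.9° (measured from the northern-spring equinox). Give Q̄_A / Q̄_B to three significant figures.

— Configuration A (ϕ=+29.0°):
Solar declination: sin δ = sin ε · sin L_s = sin 23.44° × sin 264.4° = -0.39589, so δ = -23.321°.
cos h₀ = −tan(+29.0°) tan(-23.321°) = 0.2390, h₀ = 1.3295 rad.
Bracket: h₀ sin ϕ sin δ + cos ϕ cos δ sin h₀ = 1.3295×0.48481×-0.39589 + 0.87462×0.91830×0.97103 = -0.255173 + 0.779896 = 0.524723.
Q̄ = (S_0/π) × [bracket] = (1361/π) × 0.524723 = 227.32 W/m².
— Configuration B (ϕ=-63.1°):
Solar declination: sin δ = sin ε · sin L_s = sin 23.44° × sin 4.9° = 0.03398, so δ = +1.947°.
cos h₀ = −tan(-63.1°) tan(+1.947°) = 0.0670, h₀ = 1.5037 rad.
Bracket: h₀ sin ϕ sin δ + cos ϕ cos δ sin h₀ = 1.5037×-0.89180×0.03398 + 0.45243×0.99942×0.99775 = -0.045567 + 0.451150 = 0.405583.
Q̄ = (S_0/π) × [bracket] = (1361/π) × 0.405583 = 175.71 W/m².
Ratio Q̄_A / Q̄_B = 227.32 / 175.71 = 1.294.

Q̄_A / Q̄_B ≈ 1.29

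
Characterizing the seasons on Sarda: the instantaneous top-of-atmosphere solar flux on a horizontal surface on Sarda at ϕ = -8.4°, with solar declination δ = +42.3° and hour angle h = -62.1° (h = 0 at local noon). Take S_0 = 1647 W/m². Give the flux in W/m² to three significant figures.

cos θ_z = sin ϕ sin δ + cos ϕ cos δ cos h = -0.098316 + 0.342383 = 0.244067.
Flux = S_0 · cos θ_z = 1647 × 0.244067 = 402.0 W/m².

402 W/m²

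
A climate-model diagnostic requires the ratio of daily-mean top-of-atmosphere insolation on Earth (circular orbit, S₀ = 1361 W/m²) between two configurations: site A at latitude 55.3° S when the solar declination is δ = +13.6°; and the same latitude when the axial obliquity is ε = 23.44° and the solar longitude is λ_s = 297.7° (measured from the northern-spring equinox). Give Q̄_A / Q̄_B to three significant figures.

Q̄_A / Q̄_B ≈ 0.266

— Configuration A (φ=-55.3°):
cos H₀ = −tan(-55.3°) tan(+13.600°) = 0.3494, H₀ = 1.2139 rad.
Bracket: H₀ sin φ sin δ + cos φ cos δ sin H₀ = 1.2139×-0.82214×0.23514 + 0.56928×0.97196×0.93698 = -0.234669 + 0.518447 = 0.283778.
Q̄ = (S₀/π) × [bracket] = (1361/π) × 0.283778 = 122.94 W/m².
— Configuration B (φ=-55.3°):
Solar declination: sin δ = sin ε · sin λ_s = sin 23.44° × sin 297.7° = -0.35220, so δ = -20.622°.
cos H₀ = −tan(-55.3°) tan(-20.622°) = -0.5435, H₀ = 2.1454 rad.
Bracket: H₀ sin φ sin δ + cos φ cos δ sin H₀ = 2.1454×-0.82214×-0.35220 + 0.56928×0.93592×0.83943 = 0.621217 + 0.447249 = 1.068466.
Q̄ = (S₀/π) × [bracket] = (1361/π) × 1.068466 = 462.88 W/m².
Ratio Q̄_A / Q̄_B = 122.94 / 462.88 = 0.2656.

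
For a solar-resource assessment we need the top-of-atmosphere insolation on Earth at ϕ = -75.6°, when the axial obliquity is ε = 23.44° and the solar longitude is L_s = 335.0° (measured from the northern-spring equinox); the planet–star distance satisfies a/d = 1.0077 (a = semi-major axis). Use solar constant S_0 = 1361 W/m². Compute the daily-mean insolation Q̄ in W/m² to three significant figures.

Q̄ ≈ 245 W/m²

Solar declination: sin δ = sin ε · sin L_s = sin 23.44° × sin 335.0° = -0.16811, so δ = -9.678°.
cos h₀ = −tan(-75.6°) tan(-9.678°) = -0.6642, h₀ = 2.2972 rad.
Bracket: h₀ sin ϕ sin δ + cos ϕ cos δ sin h₀ = 2.2972×-0.96858×-0.16811 + 0.24869×0.98577×0.74755 = 0.374048 + 0.183263 = 0.557311.
Inverse-square distance factor (a/d)² = 1.0077² = 1.015459.
Q̄ = (S_0/π) × 1.015459 × [bracket] = (1361/π) × 1.015459 × 0.557311 = 245.2 W/m².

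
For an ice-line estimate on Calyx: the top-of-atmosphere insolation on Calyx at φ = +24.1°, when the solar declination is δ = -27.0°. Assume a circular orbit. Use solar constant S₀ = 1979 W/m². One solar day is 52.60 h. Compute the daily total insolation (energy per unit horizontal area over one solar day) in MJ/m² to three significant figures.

64.8 MJ/m²

cos H₀ = −tan(+24.1°) tan(-27.000°) = 0.2279, H₀ = 1.3409 rad.
Bracket: H₀ sin φ sin δ + cos φ cos δ sin H₀ = 1.3409×0.40833×-0.45399 + 0.91283×0.89101×0.97368 = -0.248573 + 0.791934 = 0.543361.
Q̄ = (S₀/π) × [bracket] = (1979/π) × 0.543361 = 342.28 W/m².
Daily total = Q̄ × 52.60 h × 3600 s/h = 342.28 × 52.60 × 3600 / 10⁶ = 64.81 MJ/m².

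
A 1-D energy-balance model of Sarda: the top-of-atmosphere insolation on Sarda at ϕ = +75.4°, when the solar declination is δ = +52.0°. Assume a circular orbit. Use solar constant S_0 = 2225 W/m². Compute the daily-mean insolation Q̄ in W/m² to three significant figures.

cos h₀ = −tan(+75.4°) tan(+52.000°) = -4.9138 ≤ −1 ⇒ polar day, h₀ = π.
Bracket: h₀ sin ϕ sin δ + cos ϕ cos δ sin h₀ = 3.1416×0.96771×0.78801 + 0.25207×0.61566×0.00000 = 2.395675 + 0.000000 = 2.395675.
Q̄ = (S_0/π) × [bracket] = (2225/π) × 2.395675 = 1697 W/m².

Q̄ ≈ 1.70e+03 W/m²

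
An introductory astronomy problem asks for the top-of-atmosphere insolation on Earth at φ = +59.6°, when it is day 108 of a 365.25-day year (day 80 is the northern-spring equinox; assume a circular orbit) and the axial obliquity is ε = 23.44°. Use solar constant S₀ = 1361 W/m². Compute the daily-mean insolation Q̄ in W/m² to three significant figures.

Q̄ ≈ 335 W/m²

Solar longitude: λ_s = 360° × (108 − 80)/365.25 = 27.598°.
sin δ = sin 23.44° × sin 27.598° = 0.18428, so δ = +10.619°.
cos H₀ = −tan(+59.6°) tan(+10.619°) = -0.3196, H₀ = 1.8961 rad.
Bracket: H₀ sin φ sin δ + cos φ cos δ sin H₀ = 1.8961×0.86251×0.18428 + 0.50603×0.98287×0.94756 = 0.301372 + 0.471280 = 0.772652.
Q̄ = (S₀/π) × [bracket] = (1361/π) × 0.772652 = 334.7 W/m².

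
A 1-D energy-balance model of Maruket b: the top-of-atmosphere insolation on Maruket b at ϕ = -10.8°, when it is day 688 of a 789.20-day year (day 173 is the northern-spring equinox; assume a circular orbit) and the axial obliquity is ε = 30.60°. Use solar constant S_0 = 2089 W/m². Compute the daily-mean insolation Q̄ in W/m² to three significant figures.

Q̄ ≈ 678 W/m²

Solar longitude: L_s = 360° × (688 − 173)/789.20 = 234.921°.
sin δ = sin 30.60° × sin 234.921° = -0.41658, so δ = -24.619°.
cos h₀ = −tan(-10.8°) tan(-24.619°) = -0.0874, h₀ = 1.6583 rad.
Bracket: h₀ sin ϕ sin δ + cos ϕ cos δ sin h₀ = 1.6583×-0.18738×-0.41658 + 0.98229×0.90910×0.99617 = 0.129445 + 0.889580 = 1.019025.
Q̄ = (S_0/π) × [bracket] = (2089/π) × 1.019025 = 677.6 W/m².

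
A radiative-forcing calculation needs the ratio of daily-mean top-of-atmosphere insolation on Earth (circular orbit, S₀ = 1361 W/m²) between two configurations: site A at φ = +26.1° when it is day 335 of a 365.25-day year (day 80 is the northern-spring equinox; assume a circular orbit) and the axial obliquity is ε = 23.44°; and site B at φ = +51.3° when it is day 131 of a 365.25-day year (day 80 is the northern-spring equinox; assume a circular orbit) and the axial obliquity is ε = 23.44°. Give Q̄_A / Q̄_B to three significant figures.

— Configuration A (φ=+26.1°):
Solar longitude: λ_s = 360° × (335 − 80)/365.25 = 251.335°.
sin δ = sin 23.44° × sin 251.335° = -0.37687, so δ = -22.140°.
cos H₀ = −tan(+26.1°) tan(-22.140°) = 0.1993, H₀ = 1.3701 rad.
Bracket: H₀ sin φ sin δ + cos φ cos δ sin H₀ = 1.3701×0.43994×-0.37687 + 0.89803×0.92627×0.97993 = -0.227163 + 0.815124 = 0.587961.
Q̄ = (S₀/π) × [bracket] = (1361/π) × 0.587961 = 254.72 W/m².
— Configuration B (φ=+51.3°):
Solar longitude: λ_s = 360° × (131 − 80)/365.25 = 50.267°.
sin δ = sin 23.44° × sin 50.267° = 0.30591, so δ = +17.813°.
cos H₀ = −tan(+51.3°) tan(+17.813°) = -0.4011, H₀ = 1.9835 rad.
Bracket: H₀ sin φ sin δ + cos φ cos δ sin H₀ = 1.9835×0.78043×0.30591 + 0.62524×0.95206×0.91605 = 0.473543 + 0.545293 = 1.018836.
Q̄ = (S₀/π) × [bracket] = (1361/π) × 1.018836 = 441.38 W/m².
Ratio Q̄_A / Q̄_B = 254.72 / 441.38 = 0.5771.

Q̄_A / Q̄_B ≈ 0.577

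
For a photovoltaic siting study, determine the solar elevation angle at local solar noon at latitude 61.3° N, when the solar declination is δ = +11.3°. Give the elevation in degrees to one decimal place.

40.0°

At local noon the hour angle is zero, so the zenith angle equals |φ − δ| = |+61.3° − (+11.300°)| = 50.000°.
Elevation = 90° − 50.000° = 40.0°.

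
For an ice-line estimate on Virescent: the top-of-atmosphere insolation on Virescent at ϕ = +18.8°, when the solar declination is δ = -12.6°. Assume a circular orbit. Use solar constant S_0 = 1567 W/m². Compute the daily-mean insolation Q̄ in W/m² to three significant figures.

Q̄ ≈ 407 W/m²

cos h₀ = −tan(+18.8°) tan(-12.600°) = 0.0761, h₀ = 1.4946 rad.
Bracket: h₀ sin ϕ sin δ + cos ϕ cos δ sin h₀ = 1.4946×0.32227×-0.21814 + 0.94665×0.97592×0.99710 = -0.105070 + 0.921175 = 0.816105.
Q̄ = (S_0/π) × [bracket] = (1567/π) × 0.816105 = 407.1 W/m².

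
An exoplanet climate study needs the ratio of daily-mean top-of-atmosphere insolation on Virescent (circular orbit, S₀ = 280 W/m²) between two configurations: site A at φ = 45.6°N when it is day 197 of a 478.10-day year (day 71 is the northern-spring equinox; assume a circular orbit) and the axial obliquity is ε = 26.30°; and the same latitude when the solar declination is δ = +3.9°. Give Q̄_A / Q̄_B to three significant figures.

— Configuration A (φ=+45.6°):
Solar longitude: λ_s = 360° × (197 − 71)/478.10 = 94.876°.
sin δ = sin 26.30° × sin 94.876° = 0.44147, so δ = +26.198°.
cos H₀ = −tan(+45.6°) tan(+26.198°) = -0.5024, H₀ = 2.0972 rad.
Bracket: H₀ sin φ sin δ + cos φ cos δ sin H₀ = 2.0972×0.71447×0.44147 + 0.69966×0.89728×0.86462 = 0.661493 + 0.542801 = 1.204294.
Q̄ = (S₀/π) × [bracket] = (280/π) × 1.204294 = 107.33 W/m².
— Configuration B (φ=+45.6°):
cos H₀ = −tan(+45.6°) tan(+3.900°) = -0.0696, H₀ = 1.6405 rad.
Bracket: H₀ sin φ sin δ + cos φ cos δ sin H₀ = 1.6405×0.71447×0.06802 + 0.69966×0.99768×0.99757 = 0.079725 + 0.696341 = 0.776066.
Q̄ = (S₀/π) × [bracket] = (280/π) × 0.776066 = 69.168 W/m².
Ratio Q̄_A / Q̄_B = 107.33 / 69.168 = 1.552.

Q̄_A / Q̄_B ≈ 1.55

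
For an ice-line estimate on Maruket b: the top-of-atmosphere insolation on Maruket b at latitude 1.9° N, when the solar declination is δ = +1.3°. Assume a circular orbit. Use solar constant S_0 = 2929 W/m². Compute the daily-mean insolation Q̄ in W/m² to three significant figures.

Q̄ ≈ 933 W/m²

cos h₀ = −tan(+1.9°) tan(+1.300°) = -0.0008, h₀ = 1.5715 rad.
Bracket: h₀ sin ϕ sin δ + cos ϕ cos δ sin h₀ = 1.5715×0.03316×0.02269 + 0.99945×0.99974×1.00000 = 0.001182 + 0.999190 = 1.000372.
Q̄ = (S_0/π) × [bracket] = (2929/π) × 1.000372 = 932.7 W/m².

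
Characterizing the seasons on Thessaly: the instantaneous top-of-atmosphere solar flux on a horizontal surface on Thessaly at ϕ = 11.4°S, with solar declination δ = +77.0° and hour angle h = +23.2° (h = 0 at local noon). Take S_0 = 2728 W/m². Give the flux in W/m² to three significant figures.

27.5 W/m²

cos θ_z = sin ϕ sin δ + cos ϕ cos δ cos h = -0.192591 + 0.202681 = 0.010090.
Flux = S_0 · cos θ_z = 2728 × 0.010090 = 27.53 W/m².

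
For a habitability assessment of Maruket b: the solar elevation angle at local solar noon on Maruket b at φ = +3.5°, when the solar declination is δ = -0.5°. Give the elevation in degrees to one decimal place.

At local noon the hour angle is zero, so the zenith angle equals |φ − δ| = |+3.5° − (-0.500°)| = 4.000°.
Elevation = 90° − 4.000° = 86.0°.

86.0°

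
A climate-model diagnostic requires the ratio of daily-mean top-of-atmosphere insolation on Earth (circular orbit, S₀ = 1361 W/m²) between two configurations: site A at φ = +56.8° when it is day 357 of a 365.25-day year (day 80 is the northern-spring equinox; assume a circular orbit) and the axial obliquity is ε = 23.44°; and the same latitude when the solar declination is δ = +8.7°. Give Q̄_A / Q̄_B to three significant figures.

— Configuration A (φ=+56.8°):
Solar longitude: λ_s = 360° × (357 − 80)/365.25 = 273.018°.
sin δ = sin 23.44° × sin 273.018° = -0.39724, so δ = -23.406°.
cos H₀ = −tan(+56.8°) tan(-23.406°) = 0.6615, H₀ = 0.8480 rad.
Bracket: H₀ sin φ sin δ + cos φ cos δ sin H₀ = 0.8480×0.83676×-0.39724 + 0.54756×0.91772×0.74997 = -0.281871 + 0.376865 = 0.094994.
Q̄ = (S₀/π) × [bracket] = (1361/π) × 0.094994 = 41.153 W/m².
— Configuration B (φ=+56.8°):
cos H₀ = −tan(+56.8°) tan(+8.700°) = -0.2338, H₀ = 1.8068 rad.
Bracket: H₀ sin φ sin δ + cos φ cos δ sin H₀ = 1.8068×0.83676×0.15126 + 0.54756×0.98849×0.97227 = 0.228684 + 0.526249 = 0.754933.
Q̄ = (S₀/π) × [bracket] = (1361/π) × 0.754933 = 327.05 W/m².
Ratio Q̄_A / Q̄_B = 41.153 / 327.05 = 0.1258.

Q̄_A / Q̄_B ≈ 0.126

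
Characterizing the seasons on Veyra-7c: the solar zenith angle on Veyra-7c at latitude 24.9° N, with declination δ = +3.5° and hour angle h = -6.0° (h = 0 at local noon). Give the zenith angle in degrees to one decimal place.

θ_z = 22.2°

cos θ_z = sin ϕ sin δ + cos ϕ cos δ cos h = 0.025704 + 0.900393 = 0.926097.
θ_z = arccos(0.926097) = 22.2°.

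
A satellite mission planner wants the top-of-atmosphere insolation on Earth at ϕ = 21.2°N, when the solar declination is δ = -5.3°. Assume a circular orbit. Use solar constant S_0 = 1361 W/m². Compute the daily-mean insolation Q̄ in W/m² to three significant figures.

Q̄ ≈ 380 W/m²

cos h₀ = −tan(+21.2°) tan(-5.300°) = 0.0360, h₀ = 1.5348 rad.
Bracket: h₀ sin ϕ sin δ + cos ϕ cos δ sin h₀ = 1.5348×0.36162×-0.09237 + 0.93232×0.99572×0.99935 = -0.051267 + 0.927726 = 0.876459.
Q̄ = (S_0/π) × [bracket] = (1361/π) × 0.876459 = 379.7 W/m².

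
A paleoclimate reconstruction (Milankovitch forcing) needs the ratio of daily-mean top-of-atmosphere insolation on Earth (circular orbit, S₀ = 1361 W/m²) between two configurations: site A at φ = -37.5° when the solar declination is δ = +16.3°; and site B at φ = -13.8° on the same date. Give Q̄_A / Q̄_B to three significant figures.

Q̄_A / Q̄_B ≈ 0.618

— Configuration A (φ=-37.5°):
cos H₀ = −tan(-37.5°) tan(+16.300°) = 0.2244, H₀ = 1.3445 rad.
Bracket: H₀ sin φ sin δ + cos φ cos δ sin H₀ = 1.3445×-0.60876×0.28067 + 0.79335×0.95981×0.97450 = -0.229722 + 0.742048 = 0.512326.
Q̄ = (S₀/π) × [bracket] = (1361/π) × 0.512326 = 221.95 W/m².
— Configuration B (φ=-13.8°):
cos H₀ = −tan(-13.8°) tan(+16.300°) = 0.0718, H₀ = 1.4989 rad.
Bracket: H₀ sin φ sin δ + cos φ cos δ sin H₀ = 1.4989×-0.23853×0.28067 + 0.97113×0.95981×0.99742 = -0.100349 + 0.929695 = 0.829346.
Q̄ = (S₀/π) × [bracket] = (1361/π) × 0.829346 = 359.29 W/m².
Ratio Q̄_A / Q̄_B = 221.95 / 359.29 = 0.6177.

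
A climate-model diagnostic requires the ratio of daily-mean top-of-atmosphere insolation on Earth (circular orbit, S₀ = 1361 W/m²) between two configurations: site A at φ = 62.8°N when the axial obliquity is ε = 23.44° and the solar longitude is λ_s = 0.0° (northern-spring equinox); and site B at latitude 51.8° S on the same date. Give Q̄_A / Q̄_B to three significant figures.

— Configuration A (φ=+62.8°):
Solar declination: sin δ = sin ε · sin λ_s = sin 23.44° × sin 0.0° = 0.00000, so δ = +0.000°.
cos H₀ = −tan(+62.8°) tan(+0.000°) = -0.0000, H₀ = 1.5708 rad.
Bracket: H₀ sin φ sin δ + cos φ cos δ sin H₀ = 1.5708×0.88942×0.00000 + 0.45710×1.00000×1.00000 = 0.000000 + 0.457100 = 0.457100.
Q̄ = (S₀/π) × [bracket] = (1361/π) × 0.457100 = 198.02 W/m².
— Configuration B (φ=-51.8°):
cos H₀ = −tan(-51.8°) tan(+0.000°) = 0.0000, H₀ = 1.5708 rad.
Bracket: H₀ sin φ sin δ + cos φ cos δ sin H₀ = 1.5708×-0.78586×0.00000 + 0.61841×1.00000×1.00000 = -0.000000 + 0.618410 = 0.618410.
Q̄ = (S₀/π) × [bracket] = (1361/π) × 0.618410 = 267.91 W/m².
Ratio Q̄_A / Q̄_B = 198.02 / 267.91 = 0.7391.

Q̄_A / Q̄_B ≈ 0.739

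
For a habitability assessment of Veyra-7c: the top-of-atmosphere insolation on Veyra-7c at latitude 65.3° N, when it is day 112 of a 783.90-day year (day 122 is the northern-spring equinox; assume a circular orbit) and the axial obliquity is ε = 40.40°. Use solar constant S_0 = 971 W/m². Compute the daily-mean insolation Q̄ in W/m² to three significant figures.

Q̄ ≈ 107 W/m²

Solar longitude: L_s = 360° × (112 − 122)/783.90 = -4.592°, i.e. -4.592° + 360° = 355.408°.
sin δ = sin 40.40° × sin 355.408° = -0.05189, so δ = -2.975°.
cos h₀ = −tan(+65.3°) tan(-2.975°) = 0.1130, h₀ = 1.4576 rad.
Bracket: h₀ sin ϕ sin δ + cos ϕ cos δ sin h₀ = 1.4576×0.90851×-0.05189 + 0.41787×0.99865×0.99360 = -0.068715 + 0.414635 = 0.345920.
Q̄ = (S_0/π) × [bracket] = (971/π) × 0.345920 = 106.9 W/m².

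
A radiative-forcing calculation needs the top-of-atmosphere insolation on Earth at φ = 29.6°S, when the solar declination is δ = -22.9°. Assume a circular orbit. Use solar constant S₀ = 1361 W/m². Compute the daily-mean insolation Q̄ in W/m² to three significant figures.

Q̄ ≈ 488 W/m²

cos H₀ = −tan(-29.6°) tan(-22.900°) = -0.2400, H₀ = 1.8131 rad.
Bracket: H₀ sin φ sin δ + cos φ cos δ sin H₀ = 1.8131×-0.49394×-0.38912 + 0.86949×0.92119×0.97078 = 0.348481 + 0.777561 = 1.126042.
Q̄ = (S₀/π) × [bracket] = (1361/π) × 1.126042 = 487.8 W/m².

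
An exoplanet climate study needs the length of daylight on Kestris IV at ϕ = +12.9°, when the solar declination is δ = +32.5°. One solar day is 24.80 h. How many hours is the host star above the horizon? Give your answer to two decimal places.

cos h₀ = −tan ϕ · tan δ = −tan(+12.9°) × tan(+32.500°) = -0.1459, so h₀ = 1.7172 rad = 98.39°.
Daylight = 2h₀/(2π) × 24.80 h = (1.7172/π) × 24.80 = 13.56 h.

13.56 h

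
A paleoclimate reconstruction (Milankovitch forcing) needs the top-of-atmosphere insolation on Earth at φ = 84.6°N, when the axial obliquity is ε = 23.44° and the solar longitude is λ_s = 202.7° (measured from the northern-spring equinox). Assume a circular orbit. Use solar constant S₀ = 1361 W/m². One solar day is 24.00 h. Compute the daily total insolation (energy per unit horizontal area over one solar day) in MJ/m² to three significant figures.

Solar declination: sin δ = sin ε · sin λ_s = sin 23.44° × sin 202.7° = -0.15351, so δ = -8.830°.
cos H₀ = −tan(+84.6°) tan(-8.830°) = 1.6434 ≥ 1 ⇒ polar night, H₀ = 0 and Q̄ = 0.
Daily total = Q̄ × 24.00 h × 3600 s/h = 0.00 MJ/m².

0.00 MJ/m²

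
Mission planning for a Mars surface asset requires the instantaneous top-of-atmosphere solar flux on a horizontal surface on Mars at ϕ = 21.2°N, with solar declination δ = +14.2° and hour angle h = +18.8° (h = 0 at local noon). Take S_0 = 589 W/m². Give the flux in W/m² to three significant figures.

556 W/m²

cos θ_z = sin ϕ sin δ + cos ϕ cos δ cos h = 0.088709 + 0.855617 = 0.944326.
Flux = S_0 · cos θ_z = 589 × 0.944326 = 556.2 W/m².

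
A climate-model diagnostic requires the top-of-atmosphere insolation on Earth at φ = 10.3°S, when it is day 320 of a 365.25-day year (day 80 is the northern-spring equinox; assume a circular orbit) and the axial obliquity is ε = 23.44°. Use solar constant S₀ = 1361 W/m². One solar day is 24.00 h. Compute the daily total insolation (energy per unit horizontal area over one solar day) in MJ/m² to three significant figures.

38.3 MJ/m²

Solar longitude: λ_s = 360° × (320 − 80)/365.25 = 236.550°.
sin δ = sin 23.44° × sin 236.550° = -0.33190, so δ = -19.384°.
cos H₀ = −tan(-10.3°) tan(-19.384°) = -0.0639, H₀ = 1.6348 rad.
Bracket: H₀ sin φ sin δ + cos φ cos δ sin H₀ = 1.6348×-0.17880×-0.33190 + 0.98389×0.94331×0.99795 = 0.097015 + 0.926211 = 1.023226.
Q̄ = (S₀/π) × [bracket] = (1361/π) × 1.023226 = 443.28 W/m².
Daily total = Q̄ × 24.00 h × 3600 s/h = 443.28 × 24.00 × 3600 / 10⁶ = 38.30 MJ/m².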